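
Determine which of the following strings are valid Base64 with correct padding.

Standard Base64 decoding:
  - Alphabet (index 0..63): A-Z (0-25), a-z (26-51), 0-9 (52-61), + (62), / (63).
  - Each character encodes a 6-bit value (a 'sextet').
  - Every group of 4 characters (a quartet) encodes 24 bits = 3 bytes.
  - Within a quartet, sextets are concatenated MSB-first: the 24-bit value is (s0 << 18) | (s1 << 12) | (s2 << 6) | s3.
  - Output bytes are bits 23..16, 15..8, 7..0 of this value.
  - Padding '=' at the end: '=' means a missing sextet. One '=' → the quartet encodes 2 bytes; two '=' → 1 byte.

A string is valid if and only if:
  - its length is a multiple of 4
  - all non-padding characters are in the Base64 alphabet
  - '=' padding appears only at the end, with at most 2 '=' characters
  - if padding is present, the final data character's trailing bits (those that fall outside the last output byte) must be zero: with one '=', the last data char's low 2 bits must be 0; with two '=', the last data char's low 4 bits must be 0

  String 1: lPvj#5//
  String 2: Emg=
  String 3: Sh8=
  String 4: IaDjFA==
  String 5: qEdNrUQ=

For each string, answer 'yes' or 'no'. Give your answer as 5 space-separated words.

Answer: no yes yes yes yes

Derivation:
String 1: 'lPvj#5//' → invalid (bad char(s): ['#'])
String 2: 'Emg=' → valid
String 3: 'Sh8=' → valid
String 4: 'IaDjFA==' → valid
String 5: 'qEdNrUQ=' → valid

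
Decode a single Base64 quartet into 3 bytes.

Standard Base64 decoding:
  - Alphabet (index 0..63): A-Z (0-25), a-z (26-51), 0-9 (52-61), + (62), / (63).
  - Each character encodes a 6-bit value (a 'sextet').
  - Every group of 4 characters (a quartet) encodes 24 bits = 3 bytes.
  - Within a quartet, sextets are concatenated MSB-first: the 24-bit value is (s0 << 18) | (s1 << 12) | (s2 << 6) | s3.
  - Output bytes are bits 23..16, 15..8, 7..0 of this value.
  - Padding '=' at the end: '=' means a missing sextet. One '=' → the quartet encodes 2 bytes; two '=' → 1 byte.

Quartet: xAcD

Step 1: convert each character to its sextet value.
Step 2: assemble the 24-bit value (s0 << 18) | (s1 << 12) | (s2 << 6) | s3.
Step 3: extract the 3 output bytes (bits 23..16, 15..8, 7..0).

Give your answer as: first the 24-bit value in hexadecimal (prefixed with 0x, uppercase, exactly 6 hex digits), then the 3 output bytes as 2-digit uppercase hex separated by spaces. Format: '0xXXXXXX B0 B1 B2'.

Sextets: x=49, A=0, c=28, D=3
24-bit: (49<<18) | (0<<12) | (28<<6) | 3
      = 0xC40000 | 0x000000 | 0x000700 | 0x000003
      = 0xC40703
Bytes: (v>>16)&0xFF=C4, (v>>8)&0xFF=07, v&0xFF=03

Answer: 0xC40703 C4 07 03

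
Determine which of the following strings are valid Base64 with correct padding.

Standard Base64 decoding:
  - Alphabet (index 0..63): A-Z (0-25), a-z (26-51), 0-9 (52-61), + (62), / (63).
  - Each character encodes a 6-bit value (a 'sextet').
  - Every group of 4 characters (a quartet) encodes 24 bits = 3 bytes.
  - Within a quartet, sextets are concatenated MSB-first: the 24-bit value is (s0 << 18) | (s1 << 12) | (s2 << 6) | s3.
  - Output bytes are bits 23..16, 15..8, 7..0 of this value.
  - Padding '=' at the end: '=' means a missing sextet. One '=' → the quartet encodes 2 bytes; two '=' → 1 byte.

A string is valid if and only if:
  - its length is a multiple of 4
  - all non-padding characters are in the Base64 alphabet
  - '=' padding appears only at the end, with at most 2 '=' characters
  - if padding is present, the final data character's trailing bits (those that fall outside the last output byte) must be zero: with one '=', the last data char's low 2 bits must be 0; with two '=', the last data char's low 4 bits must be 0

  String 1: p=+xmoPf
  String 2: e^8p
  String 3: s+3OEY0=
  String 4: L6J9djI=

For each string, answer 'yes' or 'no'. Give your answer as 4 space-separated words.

String 1: 'p=+xmoPf' → invalid (bad char(s): ['=']; '=' in middle)
String 2: 'e^8p' → invalid (bad char(s): ['^'])
String 3: 's+3OEY0=' → valid
String 4: 'L6J9djI=' → valid

Answer: no no yes yes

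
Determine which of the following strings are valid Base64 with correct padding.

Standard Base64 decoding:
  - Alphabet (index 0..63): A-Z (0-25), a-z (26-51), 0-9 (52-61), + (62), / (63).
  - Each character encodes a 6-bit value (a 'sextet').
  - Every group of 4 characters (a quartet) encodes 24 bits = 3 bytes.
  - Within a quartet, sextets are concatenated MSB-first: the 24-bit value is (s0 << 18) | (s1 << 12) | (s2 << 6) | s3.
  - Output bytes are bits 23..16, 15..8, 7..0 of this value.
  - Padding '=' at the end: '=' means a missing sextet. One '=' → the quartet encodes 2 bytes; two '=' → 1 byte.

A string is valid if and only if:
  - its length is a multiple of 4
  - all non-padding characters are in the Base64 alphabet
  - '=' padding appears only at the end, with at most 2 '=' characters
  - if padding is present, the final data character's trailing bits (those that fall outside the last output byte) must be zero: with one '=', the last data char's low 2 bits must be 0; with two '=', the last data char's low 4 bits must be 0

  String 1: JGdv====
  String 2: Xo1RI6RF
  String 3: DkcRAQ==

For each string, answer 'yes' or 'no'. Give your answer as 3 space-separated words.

Answer: no yes yes

Derivation:
String 1: 'JGdv====' → invalid (4 pad chars (max 2))
String 2: 'Xo1RI6RF' → valid
String 3: 'DkcRAQ==' → valid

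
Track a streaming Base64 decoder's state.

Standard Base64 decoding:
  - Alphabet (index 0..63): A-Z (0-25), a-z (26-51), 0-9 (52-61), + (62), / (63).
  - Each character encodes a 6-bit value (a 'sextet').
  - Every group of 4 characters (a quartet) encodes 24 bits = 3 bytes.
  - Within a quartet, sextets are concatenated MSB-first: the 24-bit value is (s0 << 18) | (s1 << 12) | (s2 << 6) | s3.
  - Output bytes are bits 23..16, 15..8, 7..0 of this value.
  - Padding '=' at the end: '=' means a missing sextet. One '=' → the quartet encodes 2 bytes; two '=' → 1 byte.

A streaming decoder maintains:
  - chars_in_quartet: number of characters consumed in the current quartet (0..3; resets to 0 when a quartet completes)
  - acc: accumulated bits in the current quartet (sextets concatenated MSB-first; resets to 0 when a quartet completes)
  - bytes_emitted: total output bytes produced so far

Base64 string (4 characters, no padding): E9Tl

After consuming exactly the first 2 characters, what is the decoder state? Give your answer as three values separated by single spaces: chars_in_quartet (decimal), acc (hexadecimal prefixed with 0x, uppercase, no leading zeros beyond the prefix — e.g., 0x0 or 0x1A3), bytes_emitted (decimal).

After char 0 ('E'=4): chars_in_quartet=1 acc=0x4 bytes_emitted=0
After char 1 ('9'=61): chars_in_quartet=2 acc=0x13D bytes_emitted=0

Answer: 2 0x13D 0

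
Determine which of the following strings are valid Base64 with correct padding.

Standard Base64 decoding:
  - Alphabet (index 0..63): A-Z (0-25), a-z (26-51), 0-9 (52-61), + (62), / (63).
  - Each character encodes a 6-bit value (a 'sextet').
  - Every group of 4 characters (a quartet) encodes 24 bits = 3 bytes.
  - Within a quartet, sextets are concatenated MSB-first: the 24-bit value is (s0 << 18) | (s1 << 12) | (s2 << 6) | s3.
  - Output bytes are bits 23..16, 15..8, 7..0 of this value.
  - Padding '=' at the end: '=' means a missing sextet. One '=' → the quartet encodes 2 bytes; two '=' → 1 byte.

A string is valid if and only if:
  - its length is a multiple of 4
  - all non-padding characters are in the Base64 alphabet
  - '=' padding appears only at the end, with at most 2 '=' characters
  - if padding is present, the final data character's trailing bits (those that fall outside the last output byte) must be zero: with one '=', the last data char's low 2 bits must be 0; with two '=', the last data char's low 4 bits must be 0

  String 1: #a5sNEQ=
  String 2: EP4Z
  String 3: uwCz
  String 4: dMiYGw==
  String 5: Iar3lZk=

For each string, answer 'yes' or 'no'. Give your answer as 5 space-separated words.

Answer: no yes yes yes yes

Derivation:
String 1: '#a5sNEQ=' → invalid (bad char(s): ['#'])
String 2: 'EP4Z' → valid
String 3: 'uwCz' → valid
String 4: 'dMiYGw==' → valid
String 5: 'Iar3lZk=' → valid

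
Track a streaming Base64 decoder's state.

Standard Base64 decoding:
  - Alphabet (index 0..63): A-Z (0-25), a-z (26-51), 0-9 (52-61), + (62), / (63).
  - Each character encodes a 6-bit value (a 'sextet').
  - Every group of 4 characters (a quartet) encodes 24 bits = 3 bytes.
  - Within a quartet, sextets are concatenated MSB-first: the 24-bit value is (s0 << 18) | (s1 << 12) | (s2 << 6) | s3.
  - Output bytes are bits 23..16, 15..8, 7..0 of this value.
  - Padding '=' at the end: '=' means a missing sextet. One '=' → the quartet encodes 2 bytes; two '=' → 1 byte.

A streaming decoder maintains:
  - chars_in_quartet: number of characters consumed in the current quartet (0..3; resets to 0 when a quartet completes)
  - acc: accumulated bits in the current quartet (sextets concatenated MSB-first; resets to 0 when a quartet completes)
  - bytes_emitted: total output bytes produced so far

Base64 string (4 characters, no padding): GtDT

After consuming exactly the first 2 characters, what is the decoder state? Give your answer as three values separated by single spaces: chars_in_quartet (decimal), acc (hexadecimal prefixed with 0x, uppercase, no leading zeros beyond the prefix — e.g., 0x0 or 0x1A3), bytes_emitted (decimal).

Answer: 2 0x1AD 0

Derivation:
After char 0 ('G'=6): chars_in_quartet=1 acc=0x6 bytes_emitted=0
After char 1 ('t'=45): chars_in_quartet=2 acc=0x1AD bytes_emitted=0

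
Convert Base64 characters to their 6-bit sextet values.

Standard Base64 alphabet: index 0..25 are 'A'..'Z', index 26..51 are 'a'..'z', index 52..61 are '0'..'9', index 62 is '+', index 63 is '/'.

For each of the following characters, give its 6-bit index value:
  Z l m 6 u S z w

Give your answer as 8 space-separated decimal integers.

Answer: 25 37 38 58 46 18 51 48

Derivation:
'Z': A..Z range, ord('Z') − ord('A') = 25
'l': a..z range, 26 + ord('l') − ord('a') = 37
'm': a..z range, 26 + ord('m') − ord('a') = 38
'6': 0..9 range, 52 + ord('6') − ord('0') = 58
'u': a..z range, 26 + ord('u') − ord('a') = 46
'S': A..Z range, ord('S') − ord('A') = 18
'z': a..z range, 26 + ord('z') − ord('a') = 51
'w': a..z range, 26 + ord('w') − ord('a') = 48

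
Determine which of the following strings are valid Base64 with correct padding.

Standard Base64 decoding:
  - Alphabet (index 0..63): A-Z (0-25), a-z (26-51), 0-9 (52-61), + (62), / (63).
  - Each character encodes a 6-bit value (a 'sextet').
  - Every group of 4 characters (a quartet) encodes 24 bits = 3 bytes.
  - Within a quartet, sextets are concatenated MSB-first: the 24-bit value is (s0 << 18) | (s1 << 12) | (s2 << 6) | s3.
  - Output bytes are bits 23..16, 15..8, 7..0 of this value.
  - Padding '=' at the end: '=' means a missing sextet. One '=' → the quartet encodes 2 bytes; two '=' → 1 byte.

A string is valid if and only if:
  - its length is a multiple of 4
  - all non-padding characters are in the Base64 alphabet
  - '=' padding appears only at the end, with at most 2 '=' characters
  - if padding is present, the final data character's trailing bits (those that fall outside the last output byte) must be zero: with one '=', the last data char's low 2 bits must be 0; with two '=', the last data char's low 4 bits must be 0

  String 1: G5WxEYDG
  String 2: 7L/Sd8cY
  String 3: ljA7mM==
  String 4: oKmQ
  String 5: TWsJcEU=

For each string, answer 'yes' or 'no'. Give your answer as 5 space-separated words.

Answer: yes yes no yes yes

Derivation:
String 1: 'G5WxEYDG' → valid
String 2: '7L/Sd8cY' → valid
String 3: 'ljA7mM==' → invalid (bad trailing bits)
String 4: 'oKmQ' → valid
String 5: 'TWsJcEU=' → valid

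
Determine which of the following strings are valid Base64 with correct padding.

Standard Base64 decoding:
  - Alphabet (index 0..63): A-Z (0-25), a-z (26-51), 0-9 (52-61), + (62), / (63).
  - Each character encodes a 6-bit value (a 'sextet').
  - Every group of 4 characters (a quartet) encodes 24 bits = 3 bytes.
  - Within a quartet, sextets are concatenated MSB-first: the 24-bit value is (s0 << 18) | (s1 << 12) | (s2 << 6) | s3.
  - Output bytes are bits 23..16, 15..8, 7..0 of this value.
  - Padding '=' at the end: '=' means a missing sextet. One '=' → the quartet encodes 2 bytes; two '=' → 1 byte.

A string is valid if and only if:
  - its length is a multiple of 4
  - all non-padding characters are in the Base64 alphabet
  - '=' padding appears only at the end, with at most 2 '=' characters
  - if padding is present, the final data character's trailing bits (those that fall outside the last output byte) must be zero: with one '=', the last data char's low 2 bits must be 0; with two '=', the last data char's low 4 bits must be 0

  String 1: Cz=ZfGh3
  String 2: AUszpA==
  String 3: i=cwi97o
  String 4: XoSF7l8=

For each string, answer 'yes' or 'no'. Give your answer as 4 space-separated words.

Answer: no yes no yes

Derivation:
String 1: 'Cz=ZfGh3' → invalid (bad char(s): ['=']; '=' in middle)
String 2: 'AUszpA==' → valid
String 3: 'i=cwi97o' → invalid (bad char(s): ['=']; '=' in middle)
String 4: 'XoSF7l8=' → valid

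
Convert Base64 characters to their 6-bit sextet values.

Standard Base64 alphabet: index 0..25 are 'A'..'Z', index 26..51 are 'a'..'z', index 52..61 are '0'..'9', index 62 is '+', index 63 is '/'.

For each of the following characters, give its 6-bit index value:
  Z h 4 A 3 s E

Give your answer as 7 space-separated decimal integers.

Answer: 25 33 56 0 55 44 4

Derivation:
'Z': A..Z range, ord('Z') − ord('A') = 25
'h': a..z range, 26 + ord('h') − ord('a') = 33
'4': 0..9 range, 52 + ord('4') − ord('0') = 56
'A': A..Z range, ord('A') − ord('A') = 0
'3': 0..9 range, 52 + ord('3') − ord('0') = 55
's': a..z range, 26 + ord('s') − ord('a') = 44
'E': A..Z range, ord('E') − ord('A') = 4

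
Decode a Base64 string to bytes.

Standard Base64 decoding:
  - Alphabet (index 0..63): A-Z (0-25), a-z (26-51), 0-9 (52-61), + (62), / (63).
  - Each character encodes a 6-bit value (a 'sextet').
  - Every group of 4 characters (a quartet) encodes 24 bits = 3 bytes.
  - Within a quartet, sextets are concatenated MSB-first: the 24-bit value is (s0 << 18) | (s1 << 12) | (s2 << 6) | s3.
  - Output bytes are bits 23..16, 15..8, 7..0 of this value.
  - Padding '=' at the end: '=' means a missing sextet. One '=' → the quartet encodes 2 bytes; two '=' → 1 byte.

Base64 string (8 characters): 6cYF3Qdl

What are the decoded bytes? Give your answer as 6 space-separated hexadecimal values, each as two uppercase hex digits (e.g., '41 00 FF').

After char 0 ('6'=58): chars_in_quartet=1 acc=0x3A bytes_emitted=0
After char 1 ('c'=28): chars_in_quartet=2 acc=0xE9C bytes_emitted=0
After char 2 ('Y'=24): chars_in_quartet=3 acc=0x3A718 bytes_emitted=0
After char 3 ('F'=5): chars_in_quartet=4 acc=0xE9C605 -> emit E9 C6 05, reset; bytes_emitted=3
After char 4 ('3'=55): chars_in_quartet=1 acc=0x37 bytes_emitted=3
After char 5 ('Q'=16): chars_in_quartet=2 acc=0xDD0 bytes_emitted=3
After char 6 ('d'=29): chars_in_quartet=3 acc=0x3741D bytes_emitted=3
After char 7 ('l'=37): chars_in_quartet=4 acc=0xDD0765 -> emit DD 07 65, reset; bytes_emitted=6

Answer: E9 C6 05 DD 07 65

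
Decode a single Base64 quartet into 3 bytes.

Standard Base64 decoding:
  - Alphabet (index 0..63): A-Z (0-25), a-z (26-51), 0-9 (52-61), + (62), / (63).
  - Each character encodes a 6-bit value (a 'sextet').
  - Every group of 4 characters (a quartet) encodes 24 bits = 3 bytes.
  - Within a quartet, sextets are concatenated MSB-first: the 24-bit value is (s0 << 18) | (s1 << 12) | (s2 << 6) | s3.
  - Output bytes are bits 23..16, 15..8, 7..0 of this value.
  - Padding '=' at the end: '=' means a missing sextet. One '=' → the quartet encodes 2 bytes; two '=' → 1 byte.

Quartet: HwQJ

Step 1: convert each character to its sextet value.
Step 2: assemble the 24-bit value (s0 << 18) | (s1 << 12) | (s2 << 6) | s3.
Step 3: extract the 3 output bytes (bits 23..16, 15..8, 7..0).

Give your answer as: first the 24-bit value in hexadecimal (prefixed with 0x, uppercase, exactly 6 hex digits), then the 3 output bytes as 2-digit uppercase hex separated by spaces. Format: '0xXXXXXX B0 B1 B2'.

Sextets: H=7, w=48, Q=16, J=9
24-bit: (7<<18) | (48<<12) | (16<<6) | 9
      = 0x1C0000 | 0x030000 | 0x000400 | 0x000009
      = 0x1F0409
Bytes: (v>>16)&0xFF=1F, (v>>8)&0xFF=04, v&0xFF=09

Answer: 0x1F0409 1F 04 09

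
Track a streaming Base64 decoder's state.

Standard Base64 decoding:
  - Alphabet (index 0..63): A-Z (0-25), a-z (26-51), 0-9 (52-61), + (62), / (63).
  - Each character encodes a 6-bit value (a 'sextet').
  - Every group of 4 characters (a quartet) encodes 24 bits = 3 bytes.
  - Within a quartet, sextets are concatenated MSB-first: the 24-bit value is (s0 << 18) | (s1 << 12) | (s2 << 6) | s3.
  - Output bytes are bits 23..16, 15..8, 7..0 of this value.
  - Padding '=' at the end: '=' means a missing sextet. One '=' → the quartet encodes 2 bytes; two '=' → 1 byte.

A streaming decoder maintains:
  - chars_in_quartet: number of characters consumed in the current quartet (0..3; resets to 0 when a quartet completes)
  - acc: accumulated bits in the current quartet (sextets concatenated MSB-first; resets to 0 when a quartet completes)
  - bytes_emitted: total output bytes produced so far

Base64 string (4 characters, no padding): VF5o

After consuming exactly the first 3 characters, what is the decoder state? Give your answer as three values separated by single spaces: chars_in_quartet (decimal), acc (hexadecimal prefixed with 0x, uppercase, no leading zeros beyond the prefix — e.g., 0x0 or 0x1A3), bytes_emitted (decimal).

After char 0 ('V'=21): chars_in_quartet=1 acc=0x15 bytes_emitted=0
After char 1 ('F'=5): chars_in_quartet=2 acc=0x545 bytes_emitted=0
After char 2 ('5'=57): chars_in_quartet=3 acc=0x15179 bytes_emitted=0

Answer: 3 0x15179 0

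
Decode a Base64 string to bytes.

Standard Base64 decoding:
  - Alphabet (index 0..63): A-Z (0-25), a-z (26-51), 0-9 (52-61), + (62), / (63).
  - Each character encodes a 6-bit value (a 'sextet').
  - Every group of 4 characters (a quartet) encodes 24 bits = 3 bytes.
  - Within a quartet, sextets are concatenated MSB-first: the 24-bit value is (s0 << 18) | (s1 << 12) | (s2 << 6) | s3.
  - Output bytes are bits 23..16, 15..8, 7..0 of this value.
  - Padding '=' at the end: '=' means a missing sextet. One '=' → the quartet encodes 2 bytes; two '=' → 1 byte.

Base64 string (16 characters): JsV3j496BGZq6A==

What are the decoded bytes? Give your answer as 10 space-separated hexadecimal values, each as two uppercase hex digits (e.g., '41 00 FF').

Answer: 26 C5 77 8F 8F 7A 04 66 6A E8

Derivation:
After char 0 ('J'=9): chars_in_quartet=1 acc=0x9 bytes_emitted=0
After char 1 ('s'=44): chars_in_quartet=2 acc=0x26C bytes_emitted=0
After char 2 ('V'=21): chars_in_quartet=3 acc=0x9B15 bytes_emitted=0
After char 3 ('3'=55): chars_in_quartet=4 acc=0x26C577 -> emit 26 C5 77, reset; bytes_emitted=3
After char 4 ('j'=35): chars_in_quartet=1 acc=0x23 bytes_emitted=3
After char 5 ('4'=56): chars_in_quartet=2 acc=0x8F8 bytes_emitted=3
After char 6 ('9'=61): chars_in_quartet=3 acc=0x23E3D bytes_emitted=3
After char 7 ('6'=58): chars_in_quartet=4 acc=0x8F8F7A -> emit 8F 8F 7A, reset; bytes_emitted=6
After char 8 ('B'=1): chars_in_quartet=1 acc=0x1 bytes_emitted=6
After char 9 ('G'=6): chars_in_quartet=2 acc=0x46 bytes_emitted=6
After char 10 ('Z'=25): chars_in_quartet=3 acc=0x1199 bytes_emitted=6
After char 11 ('q'=42): chars_in_quartet=4 acc=0x4666A -> emit 04 66 6A, reset; bytes_emitted=9
After char 12 ('6'=58): chars_in_quartet=1 acc=0x3A bytes_emitted=9
After char 13 ('A'=0): chars_in_quartet=2 acc=0xE80 bytes_emitted=9
Padding '==': partial quartet acc=0xE80 -> emit E8; bytes_emitted=10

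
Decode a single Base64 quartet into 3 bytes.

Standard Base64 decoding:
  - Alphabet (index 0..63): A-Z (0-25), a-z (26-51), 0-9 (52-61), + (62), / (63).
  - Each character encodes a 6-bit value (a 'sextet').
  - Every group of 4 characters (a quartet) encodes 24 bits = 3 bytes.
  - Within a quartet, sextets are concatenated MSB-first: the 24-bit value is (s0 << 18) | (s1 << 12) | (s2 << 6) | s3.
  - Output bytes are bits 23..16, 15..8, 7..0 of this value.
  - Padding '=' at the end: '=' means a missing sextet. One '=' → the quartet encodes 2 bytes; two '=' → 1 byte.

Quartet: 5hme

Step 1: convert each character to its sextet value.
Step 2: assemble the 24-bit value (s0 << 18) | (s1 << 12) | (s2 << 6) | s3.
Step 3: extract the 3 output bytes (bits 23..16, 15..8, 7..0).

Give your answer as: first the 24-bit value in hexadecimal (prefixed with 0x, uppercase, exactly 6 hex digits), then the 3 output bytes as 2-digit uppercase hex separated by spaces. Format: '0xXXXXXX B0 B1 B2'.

Answer: 0xE6199E E6 19 9E

Derivation:
Sextets: 5=57, h=33, m=38, e=30
24-bit: (57<<18) | (33<<12) | (38<<6) | 30
      = 0xE40000 | 0x021000 | 0x000980 | 0x00001E
      = 0xE6199E
Bytes: (v>>16)&0xFF=E6, (v>>8)&0xFF=19, v&0xFF=9E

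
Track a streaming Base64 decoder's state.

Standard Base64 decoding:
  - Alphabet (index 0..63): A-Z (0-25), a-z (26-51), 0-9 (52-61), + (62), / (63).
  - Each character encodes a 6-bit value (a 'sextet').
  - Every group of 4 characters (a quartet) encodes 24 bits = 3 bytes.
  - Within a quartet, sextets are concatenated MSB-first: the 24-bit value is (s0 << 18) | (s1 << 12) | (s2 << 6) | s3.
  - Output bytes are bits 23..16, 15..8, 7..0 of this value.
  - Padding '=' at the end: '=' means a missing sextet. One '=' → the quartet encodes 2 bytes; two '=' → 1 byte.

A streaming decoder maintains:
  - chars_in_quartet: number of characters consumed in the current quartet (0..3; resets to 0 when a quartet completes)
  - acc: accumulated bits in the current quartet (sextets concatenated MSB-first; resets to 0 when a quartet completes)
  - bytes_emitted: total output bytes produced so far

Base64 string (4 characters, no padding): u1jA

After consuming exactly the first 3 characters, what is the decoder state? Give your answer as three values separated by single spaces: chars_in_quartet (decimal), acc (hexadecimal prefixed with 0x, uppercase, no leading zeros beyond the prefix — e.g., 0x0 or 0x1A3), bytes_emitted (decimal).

After char 0 ('u'=46): chars_in_quartet=1 acc=0x2E bytes_emitted=0
After char 1 ('1'=53): chars_in_quartet=2 acc=0xBB5 bytes_emitted=0
After char 2 ('j'=35): chars_in_quartet=3 acc=0x2ED63 bytes_emitted=0

Answer: 3 0x2ED63 0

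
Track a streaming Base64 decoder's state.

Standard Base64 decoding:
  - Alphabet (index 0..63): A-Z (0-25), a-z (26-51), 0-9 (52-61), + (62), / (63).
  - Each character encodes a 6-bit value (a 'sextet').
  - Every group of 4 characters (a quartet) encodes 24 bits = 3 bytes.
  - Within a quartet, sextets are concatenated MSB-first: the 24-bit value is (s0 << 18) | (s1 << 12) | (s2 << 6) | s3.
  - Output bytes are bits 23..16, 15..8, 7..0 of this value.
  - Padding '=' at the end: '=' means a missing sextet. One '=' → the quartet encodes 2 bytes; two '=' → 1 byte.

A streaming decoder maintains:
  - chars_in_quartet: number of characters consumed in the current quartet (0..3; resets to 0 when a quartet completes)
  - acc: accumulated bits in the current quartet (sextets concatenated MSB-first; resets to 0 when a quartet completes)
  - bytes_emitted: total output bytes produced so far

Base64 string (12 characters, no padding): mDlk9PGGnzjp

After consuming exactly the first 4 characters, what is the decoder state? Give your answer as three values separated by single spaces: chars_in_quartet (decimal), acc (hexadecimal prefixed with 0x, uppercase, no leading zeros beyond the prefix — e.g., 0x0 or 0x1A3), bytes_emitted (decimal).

After char 0 ('m'=38): chars_in_quartet=1 acc=0x26 bytes_emitted=0
After char 1 ('D'=3): chars_in_quartet=2 acc=0x983 bytes_emitted=0
After char 2 ('l'=37): chars_in_quartet=3 acc=0x260E5 bytes_emitted=0
After char 3 ('k'=36): chars_in_quartet=4 acc=0x983964 -> emit 98 39 64, reset; bytes_emitted=3

Answer: 0 0x0 3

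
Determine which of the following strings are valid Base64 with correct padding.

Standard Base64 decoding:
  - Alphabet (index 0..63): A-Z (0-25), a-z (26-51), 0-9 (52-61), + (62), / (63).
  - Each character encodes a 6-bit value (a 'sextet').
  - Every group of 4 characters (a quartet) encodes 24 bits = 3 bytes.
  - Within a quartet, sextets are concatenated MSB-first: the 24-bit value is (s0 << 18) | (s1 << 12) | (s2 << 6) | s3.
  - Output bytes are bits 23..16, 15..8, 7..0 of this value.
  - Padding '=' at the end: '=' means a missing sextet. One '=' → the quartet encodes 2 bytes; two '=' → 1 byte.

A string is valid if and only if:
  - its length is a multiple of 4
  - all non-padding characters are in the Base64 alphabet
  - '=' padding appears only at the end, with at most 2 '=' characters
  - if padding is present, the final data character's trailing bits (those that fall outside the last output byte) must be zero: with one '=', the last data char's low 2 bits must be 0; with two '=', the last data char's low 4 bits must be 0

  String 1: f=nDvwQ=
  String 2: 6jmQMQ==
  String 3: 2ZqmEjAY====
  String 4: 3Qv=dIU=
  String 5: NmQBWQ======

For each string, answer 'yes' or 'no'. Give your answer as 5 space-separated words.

String 1: 'f=nDvwQ=' → invalid (bad char(s): ['=']; '=' in middle)
String 2: '6jmQMQ==' → valid
String 3: '2ZqmEjAY====' → invalid (4 pad chars (max 2))
String 4: '3Qv=dIU=' → invalid (bad char(s): ['=']; '=' in middle)
String 5: 'NmQBWQ======' → invalid (6 pad chars (max 2))

Answer: no yes no no no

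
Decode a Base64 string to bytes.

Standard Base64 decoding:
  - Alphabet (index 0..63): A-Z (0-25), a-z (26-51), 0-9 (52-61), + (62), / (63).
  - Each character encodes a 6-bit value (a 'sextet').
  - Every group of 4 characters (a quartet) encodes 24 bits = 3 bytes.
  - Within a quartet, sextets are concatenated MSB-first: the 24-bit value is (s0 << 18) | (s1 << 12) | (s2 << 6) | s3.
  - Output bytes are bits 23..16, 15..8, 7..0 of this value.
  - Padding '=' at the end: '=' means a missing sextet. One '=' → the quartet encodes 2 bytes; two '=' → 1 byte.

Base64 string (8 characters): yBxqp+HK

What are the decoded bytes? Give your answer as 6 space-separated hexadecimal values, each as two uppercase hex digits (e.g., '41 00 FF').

Answer: C8 1C 6A A7 E1 CA

Derivation:
After char 0 ('y'=50): chars_in_quartet=1 acc=0x32 bytes_emitted=0
After char 1 ('B'=1): chars_in_quartet=2 acc=0xC81 bytes_emitted=0
After char 2 ('x'=49): chars_in_quartet=3 acc=0x32071 bytes_emitted=0
After char 3 ('q'=42): chars_in_quartet=4 acc=0xC81C6A -> emit C8 1C 6A, reset; bytes_emitted=3
After char 4 ('p'=41): chars_in_quartet=1 acc=0x29 bytes_emitted=3
After char 5 ('+'=62): chars_in_quartet=2 acc=0xA7E bytes_emitted=3
After char 6 ('H'=7): chars_in_quartet=3 acc=0x29F87 bytes_emitted=3
After char 7 ('K'=10): chars_in_quartet=4 acc=0xA7E1CA -> emit A7 E1 CA, reset; bytes_emitted=6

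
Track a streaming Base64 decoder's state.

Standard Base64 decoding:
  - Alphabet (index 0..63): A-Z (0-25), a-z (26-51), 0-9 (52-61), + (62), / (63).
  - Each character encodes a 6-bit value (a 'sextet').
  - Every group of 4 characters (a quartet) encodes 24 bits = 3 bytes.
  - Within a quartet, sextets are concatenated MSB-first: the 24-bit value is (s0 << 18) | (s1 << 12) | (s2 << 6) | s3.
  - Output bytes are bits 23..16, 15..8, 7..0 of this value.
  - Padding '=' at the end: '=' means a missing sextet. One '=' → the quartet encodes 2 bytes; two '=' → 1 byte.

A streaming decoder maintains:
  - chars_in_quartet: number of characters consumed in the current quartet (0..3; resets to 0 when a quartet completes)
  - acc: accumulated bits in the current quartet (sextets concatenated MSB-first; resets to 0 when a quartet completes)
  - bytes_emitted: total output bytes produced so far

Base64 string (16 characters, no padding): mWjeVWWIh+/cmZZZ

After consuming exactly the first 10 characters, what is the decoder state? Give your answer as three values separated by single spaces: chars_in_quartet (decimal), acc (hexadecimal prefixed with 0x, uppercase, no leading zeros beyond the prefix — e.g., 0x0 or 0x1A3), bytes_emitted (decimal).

Answer: 2 0x87E 6

Derivation:
After char 0 ('m'=38): chars_in_quartet=1 acc=0x26 bytes_emitted=0
After char 1 ('W'=22): chars_in_quartet=2 acc=0x996 bytes_emitted=0
After char 2 ('j'=35): chars_in_quartet=3 acc=0x265A3 bytes_emitted=0
After char 3 ('e'=30): chars_in_quartet=4 acc=0x9968DE -> emit 99 68 DE, reset; bytes_emitted=3
After char 4 ('V'=21): chars_in_quartet=1 acc=0x15 bytes_emitted=3
After char 5 ('W'=22): chars_in_quartet=2 acc=0x556 bytes_emitted=3
After char 6 ('W'=22): chars_in_quartet=3 acc=0x15596 bytes_emitted=3
After char 7 ('I'=8): chars_in_quartet=4 acc=0x556588 -> emit 55 65 88, reset; bytes_emitted=6
After char 8 ('h'=33): chars_in_quartet=1 acc=0x21 bytes_emitted=6
After char 9 ('+'=62): chars_in_quartet=2 acc=0x87E bytes_emitted=6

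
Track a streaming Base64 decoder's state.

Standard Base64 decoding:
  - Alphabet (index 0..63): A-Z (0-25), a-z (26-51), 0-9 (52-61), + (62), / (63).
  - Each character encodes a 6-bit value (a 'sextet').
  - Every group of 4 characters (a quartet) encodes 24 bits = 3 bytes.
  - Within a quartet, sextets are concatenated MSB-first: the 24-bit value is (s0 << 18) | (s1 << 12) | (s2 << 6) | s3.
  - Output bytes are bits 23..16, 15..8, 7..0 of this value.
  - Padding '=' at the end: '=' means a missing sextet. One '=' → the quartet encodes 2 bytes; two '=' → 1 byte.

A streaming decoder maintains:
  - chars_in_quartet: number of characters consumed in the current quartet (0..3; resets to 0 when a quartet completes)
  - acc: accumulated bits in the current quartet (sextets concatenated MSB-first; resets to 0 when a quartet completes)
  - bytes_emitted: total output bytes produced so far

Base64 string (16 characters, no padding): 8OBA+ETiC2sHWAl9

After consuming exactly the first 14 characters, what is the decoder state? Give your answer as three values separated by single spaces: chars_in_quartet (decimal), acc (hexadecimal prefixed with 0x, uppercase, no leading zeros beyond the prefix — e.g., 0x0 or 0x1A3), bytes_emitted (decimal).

Answer: 2 0x580 9

Derivation:
After char 0 ('8'=60): chars_in_quartet=1 acc=0x3C bytes_emitted=0
After char 1 ('O'=14): chars_in_quartet=2 acc=0xF0E bytes_emitted=0
After char 2 ('B'=1): chars_in_quartet=3 acc=0x3C381 bytes_emitted=0
After char 3 ('A'=0): chars_in_quartet=4 acc=0xF0E040 -> emit F0 E0 40, reset; bytes_emitted=3
After char 4 ('+'=62): chars_in_quartet=1 acc=0x3E bytes_emitted=3
After char 5 ('E'=4): chars_in_quartet=2 acc=0xF84 bytes_emitted=3
After char 6 ('T'=19): chars_in_quartet=3 acc=0x3E113 bytes_emitted=3
After char 7 ('i'=34): chars_in_quartet=4 acc=0xF844E2 -> emit F8 44 E2, reset; bytes_emitted=6
After char 8 ('C'=2): chars_in_quartet=1 acc=0x2 bytes_emitted=6
After char 9 ('2'=54): chars_in_quartet=2 acc=0xB6 bytes_emitted=6
After char 10 ('s'=44): chars_in_quartet=3 acc=0x2DAC bytes_emitted=6
After char 11 ('H'=7): chars_in_quartet=4 acc=0xB6B07 -> emit 0B 6B 07, reset; bytes_emitted=9
After char 12 ('W'=22): chars_in_quartet=1 acc=0x16 bytes_emitted=9
After char 13 ('A'=0): chars_in_quartet=2 acc=0x580 bytes_emitted=9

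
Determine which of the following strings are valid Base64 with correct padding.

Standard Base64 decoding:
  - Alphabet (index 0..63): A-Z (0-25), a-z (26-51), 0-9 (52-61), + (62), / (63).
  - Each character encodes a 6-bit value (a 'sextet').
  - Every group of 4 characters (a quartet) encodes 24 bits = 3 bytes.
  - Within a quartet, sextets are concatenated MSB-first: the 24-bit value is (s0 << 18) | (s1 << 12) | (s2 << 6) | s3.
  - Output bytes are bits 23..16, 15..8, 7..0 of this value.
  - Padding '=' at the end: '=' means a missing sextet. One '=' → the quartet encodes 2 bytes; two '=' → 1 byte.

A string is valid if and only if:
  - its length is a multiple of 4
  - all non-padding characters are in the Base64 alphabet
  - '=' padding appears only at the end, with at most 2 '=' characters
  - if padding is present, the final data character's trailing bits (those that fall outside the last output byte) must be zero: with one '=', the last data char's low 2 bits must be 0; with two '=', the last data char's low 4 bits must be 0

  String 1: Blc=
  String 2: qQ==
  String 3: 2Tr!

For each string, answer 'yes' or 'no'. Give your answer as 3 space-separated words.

Answer: yes yes no

Derivation:
String 1: 'Blc=' → valid
String 2: 'qQ==' → valid
String 3: '2Tr!' → invalid (bad char(s): ['!'])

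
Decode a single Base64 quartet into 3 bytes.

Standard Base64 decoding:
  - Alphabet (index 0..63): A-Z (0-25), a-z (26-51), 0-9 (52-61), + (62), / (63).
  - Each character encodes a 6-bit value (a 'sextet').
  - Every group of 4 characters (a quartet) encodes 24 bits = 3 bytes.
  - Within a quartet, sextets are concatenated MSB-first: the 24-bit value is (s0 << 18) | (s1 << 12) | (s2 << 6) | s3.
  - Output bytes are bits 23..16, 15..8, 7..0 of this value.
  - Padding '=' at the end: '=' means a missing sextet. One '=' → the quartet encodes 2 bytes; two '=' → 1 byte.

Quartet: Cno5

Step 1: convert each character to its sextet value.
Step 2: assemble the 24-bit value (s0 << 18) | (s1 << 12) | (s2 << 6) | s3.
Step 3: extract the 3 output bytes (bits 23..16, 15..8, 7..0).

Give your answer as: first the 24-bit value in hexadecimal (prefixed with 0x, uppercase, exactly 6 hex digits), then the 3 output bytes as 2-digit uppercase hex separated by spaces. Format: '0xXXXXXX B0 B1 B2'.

Answer: 0x0A7A39 0A 7A 39

Derivation:
Sextets: C=2, n=39, o=40, 5=57
24-bit: (2<<18) | (39<<12) | (40<<6) | 57
      = 0x080000 | 0x027000 | 0x000A00 | 0x000039
      = 0x0A7A39
Bytes: (v>>16)&0xFF=0A, (v>>8)&0xFF=7A, v&0xFF=39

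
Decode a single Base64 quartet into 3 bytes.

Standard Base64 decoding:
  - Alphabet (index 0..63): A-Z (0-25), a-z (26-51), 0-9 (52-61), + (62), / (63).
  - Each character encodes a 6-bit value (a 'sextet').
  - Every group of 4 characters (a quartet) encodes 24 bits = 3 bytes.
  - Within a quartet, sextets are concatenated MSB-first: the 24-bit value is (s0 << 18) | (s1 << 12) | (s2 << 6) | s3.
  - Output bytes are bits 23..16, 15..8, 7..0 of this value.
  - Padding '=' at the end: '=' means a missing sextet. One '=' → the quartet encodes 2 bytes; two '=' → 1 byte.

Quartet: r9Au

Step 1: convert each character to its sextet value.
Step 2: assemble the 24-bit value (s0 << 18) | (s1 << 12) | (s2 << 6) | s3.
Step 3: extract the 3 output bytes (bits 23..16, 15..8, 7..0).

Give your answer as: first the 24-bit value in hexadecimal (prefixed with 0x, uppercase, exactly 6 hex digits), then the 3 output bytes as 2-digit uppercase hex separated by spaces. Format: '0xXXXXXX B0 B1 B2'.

Sextets: r=43, 9=61, A=0, u=46
24-bit: (43<<18) | (61<<12) | (0<<6) | 46
      = 0xAC0000 | 0x03D000 | 0x000000 | 0x00002E
      = 0xAFD02E
Bytes: (v>>16)&0xFF=AF, (v>>8)&0xFF=D0, v&0xFF=2E

Answer: 0xAFD02E AF D0 2E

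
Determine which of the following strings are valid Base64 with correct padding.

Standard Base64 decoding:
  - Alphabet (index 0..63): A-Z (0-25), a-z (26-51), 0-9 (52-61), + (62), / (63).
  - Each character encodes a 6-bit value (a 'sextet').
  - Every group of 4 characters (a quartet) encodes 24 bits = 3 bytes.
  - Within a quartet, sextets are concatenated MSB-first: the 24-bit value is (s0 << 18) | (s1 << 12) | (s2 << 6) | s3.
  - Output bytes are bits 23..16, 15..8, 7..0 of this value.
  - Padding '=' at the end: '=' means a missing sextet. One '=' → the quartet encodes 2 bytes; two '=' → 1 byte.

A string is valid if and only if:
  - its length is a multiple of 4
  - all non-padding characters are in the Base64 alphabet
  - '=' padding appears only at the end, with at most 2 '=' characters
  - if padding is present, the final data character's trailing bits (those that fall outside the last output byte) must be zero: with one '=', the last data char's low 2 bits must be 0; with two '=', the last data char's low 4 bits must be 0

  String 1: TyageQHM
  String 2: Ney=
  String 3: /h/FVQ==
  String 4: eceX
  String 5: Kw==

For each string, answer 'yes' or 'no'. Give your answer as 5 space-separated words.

String 1: 'TyageQHM' → valid
String 2: 'Ney=' → invalid (bad trailing bits)
String 3: '/h/FVQ==' → valid
String 4: 'eceX' → valid
String 5: 'Kw==' → valid

Answer: yes no yes yes yes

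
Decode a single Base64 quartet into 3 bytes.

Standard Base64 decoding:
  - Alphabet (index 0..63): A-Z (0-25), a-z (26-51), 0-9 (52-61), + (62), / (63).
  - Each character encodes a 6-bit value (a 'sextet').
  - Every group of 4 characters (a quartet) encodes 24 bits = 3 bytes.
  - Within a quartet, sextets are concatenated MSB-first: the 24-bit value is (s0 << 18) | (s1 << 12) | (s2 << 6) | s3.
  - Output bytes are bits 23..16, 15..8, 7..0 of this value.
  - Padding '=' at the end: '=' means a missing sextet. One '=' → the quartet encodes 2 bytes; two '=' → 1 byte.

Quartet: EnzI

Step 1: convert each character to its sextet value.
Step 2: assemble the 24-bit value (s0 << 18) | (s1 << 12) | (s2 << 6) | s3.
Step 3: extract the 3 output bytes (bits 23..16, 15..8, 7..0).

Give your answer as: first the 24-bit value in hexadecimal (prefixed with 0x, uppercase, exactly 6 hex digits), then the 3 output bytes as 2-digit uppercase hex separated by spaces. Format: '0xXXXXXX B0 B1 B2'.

Answer: 0x127CC8 12 7C C8

Derivation:
Sextets: E=4, n=39, z=51, I=8
24-bit: (4<<18) | (39<<12) | (51<<6) | 8
      = 0x100000 | 0x027000 | 0x000CC0 | 0x000008
      = 0x127CC8
Bytes: (v>>16)&0xFF=12, (v>>8)&0xFF=7C, v&0xFF=C8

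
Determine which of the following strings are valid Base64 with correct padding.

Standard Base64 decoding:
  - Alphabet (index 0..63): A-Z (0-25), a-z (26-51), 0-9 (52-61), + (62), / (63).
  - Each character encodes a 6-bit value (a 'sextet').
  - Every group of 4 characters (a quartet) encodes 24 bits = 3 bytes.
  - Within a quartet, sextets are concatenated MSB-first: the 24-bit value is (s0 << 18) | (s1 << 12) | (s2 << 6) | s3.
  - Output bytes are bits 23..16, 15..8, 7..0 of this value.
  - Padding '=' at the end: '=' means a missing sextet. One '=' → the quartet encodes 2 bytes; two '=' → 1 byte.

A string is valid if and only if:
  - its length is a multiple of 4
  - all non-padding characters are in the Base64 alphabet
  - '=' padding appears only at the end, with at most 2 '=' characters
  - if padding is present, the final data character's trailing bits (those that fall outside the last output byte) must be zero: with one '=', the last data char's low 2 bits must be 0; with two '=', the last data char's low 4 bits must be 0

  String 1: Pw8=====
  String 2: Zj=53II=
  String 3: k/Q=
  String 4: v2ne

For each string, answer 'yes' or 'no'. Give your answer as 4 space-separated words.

String 1: 'Pw8=====' → invalid (5 pad chars (max 2))
String 2: 'Zj=53II=' → invalid (bad char(s): ['=']; '=' in middle)
String 3: 'k/Q=' → valid
String 4: 'v2ne' → valid

Answer: no no yes yes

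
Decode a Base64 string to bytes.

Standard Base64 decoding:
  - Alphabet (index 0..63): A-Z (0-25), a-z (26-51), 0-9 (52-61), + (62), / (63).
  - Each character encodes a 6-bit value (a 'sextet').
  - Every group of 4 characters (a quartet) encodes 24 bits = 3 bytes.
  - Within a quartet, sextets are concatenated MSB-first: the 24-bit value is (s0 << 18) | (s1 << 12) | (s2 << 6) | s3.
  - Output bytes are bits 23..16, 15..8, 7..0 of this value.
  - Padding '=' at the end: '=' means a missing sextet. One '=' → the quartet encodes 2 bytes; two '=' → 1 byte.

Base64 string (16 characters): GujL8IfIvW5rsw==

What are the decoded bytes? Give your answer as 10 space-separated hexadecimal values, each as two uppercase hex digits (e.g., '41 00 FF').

After char 0 ('G'=6): chars_in_quartet=1 acc=0x6 bytes_emitted=0
After char 1 ('u'=46): chars_in_quartet=2 acc=0x1AE bytes_emitted=0
After char 2 ('j'=35): chars_in_quartet=3 acc=0x6BA3 bytes_emitted=0
After char 3 ('L'=11): chars_in_quartet=4 acc=0x1AE8CB -> emit 1A E8 CB, reset; bytes_emitted=3
After char 4 ('8'=60): chars_in_quartet=1 acc=0x3C bytes_emitted=3
After char 5 ('I'=8): chars_in_quartet=2 acc=0xF08 bytes_emitted=3
After char 6 ('f'=31): chars_in_quartet=3 acc=0x3C21F bytes_emitted=3
After char 7 ('I'=8): chars_in_quartet=4 acc=0xF087C8 -> emit F0 87 C8, reset; bytes_emitted=6
After char 8 ('v'=47): chars_in_quartet=1 acc=0x2F bytes_emitted=6
After char 9 ('W'=22): chars_in_quartet=2 acc=0xBD6 bytes_emitted=6
After char 10 ('5'=57): chars_in_quartet=3 acc=0x2F5B9 bytes_emitted=6
After char 11 ('r'=43): chars_in_quartet=4 acc=0xBD6E6B -> emit BD 6E 6B, reset; bytes_emitted=9
After char 12 ('s'=44): chars_in_quartet=1 acc=0x2C bytes_emitted=9
After char 13 ('w'=48): chars_in_quartet=2 acc=0xB30 bytes_emitted=9
Padding '==': partial quartet acc=0xB30 -> emit B3; bytes_emitted=10

Answer: 1A E8 CB F0 87 C8 BD 6E 6B B3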